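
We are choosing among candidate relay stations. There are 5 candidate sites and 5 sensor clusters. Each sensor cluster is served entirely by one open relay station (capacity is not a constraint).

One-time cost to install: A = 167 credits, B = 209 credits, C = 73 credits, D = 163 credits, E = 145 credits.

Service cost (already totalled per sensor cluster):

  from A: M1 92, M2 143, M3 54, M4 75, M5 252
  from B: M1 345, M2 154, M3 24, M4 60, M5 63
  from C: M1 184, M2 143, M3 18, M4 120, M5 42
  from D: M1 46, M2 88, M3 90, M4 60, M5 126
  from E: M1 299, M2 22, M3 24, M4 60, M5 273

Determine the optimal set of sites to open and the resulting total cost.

Open C and D; minimum total cost 490.

For any fixed open set, each sensor cluster goes to its cheapest open site; total = fixed + service.
{C, D}: M1→D 46, M2→D 88, M3→C 18, M4→D 60, M5→C 42. Service 254; fixed 236; total 490.
{C, E}: service 326 + fixed 218 = 544
{C, D, E}: M1→D 46, M2→E 22, M3→C 18, M4→D 60, M5→C 42. Service 188; fixed 381; total 569.
{A, B, C, D, E}: M1→D 46, M2→E 22, M3→C 18, M4→B 60, M5→C 42. Service 188; fixed 757; total 945.
No other subset beats 490.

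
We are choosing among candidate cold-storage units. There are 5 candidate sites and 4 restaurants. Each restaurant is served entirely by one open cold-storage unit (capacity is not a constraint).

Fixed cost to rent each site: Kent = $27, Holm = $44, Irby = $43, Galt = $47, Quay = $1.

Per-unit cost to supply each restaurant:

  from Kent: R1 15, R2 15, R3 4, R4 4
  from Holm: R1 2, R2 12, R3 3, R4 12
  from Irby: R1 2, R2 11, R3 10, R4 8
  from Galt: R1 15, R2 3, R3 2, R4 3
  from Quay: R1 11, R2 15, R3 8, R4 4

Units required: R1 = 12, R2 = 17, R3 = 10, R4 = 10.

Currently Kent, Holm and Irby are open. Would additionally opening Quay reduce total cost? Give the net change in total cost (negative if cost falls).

No — net change +1 (cost rises by 1).

Current service cost with {Kent, Holm, Irby}: 281.
Adding Quay: each restaurant re-picks its cheapest; new service cost 281, saving 0.
Extra fixed cost: 1. Net change = 1 − 0 = 1.
(Totals: 395 → 396.)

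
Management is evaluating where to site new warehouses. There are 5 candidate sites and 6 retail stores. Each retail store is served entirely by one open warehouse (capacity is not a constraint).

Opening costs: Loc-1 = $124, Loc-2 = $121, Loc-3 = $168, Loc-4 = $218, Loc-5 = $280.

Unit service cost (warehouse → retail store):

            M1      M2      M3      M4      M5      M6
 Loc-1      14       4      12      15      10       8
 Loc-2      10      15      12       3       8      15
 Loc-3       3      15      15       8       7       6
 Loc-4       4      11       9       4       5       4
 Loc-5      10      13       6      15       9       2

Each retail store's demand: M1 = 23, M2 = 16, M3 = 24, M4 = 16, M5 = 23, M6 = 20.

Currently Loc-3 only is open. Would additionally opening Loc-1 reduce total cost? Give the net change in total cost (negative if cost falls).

Current service cost with {Loc-3}: 1078.
Adding Loc-1: each retail store re-picks its cheapest; new service cost 830, saving 248.
Extra fixed cost: 124. Net change = 124 − 248 = -124.
(Totals: 1246 → 1122.)

Yes — net change −124 (cost falls by 124).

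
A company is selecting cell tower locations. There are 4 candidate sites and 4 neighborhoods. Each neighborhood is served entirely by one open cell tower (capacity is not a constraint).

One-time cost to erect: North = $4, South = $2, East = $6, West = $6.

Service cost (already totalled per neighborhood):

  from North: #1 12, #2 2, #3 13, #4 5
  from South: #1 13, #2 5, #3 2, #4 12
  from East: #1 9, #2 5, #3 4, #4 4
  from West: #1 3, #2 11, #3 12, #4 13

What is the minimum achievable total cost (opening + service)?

For any fixed open set, each neighborhood goes to its cheapest open site; total = fixed + service.
{North, South, West}: #1→West 3, #2→North 2, #3→South 2, #4→North 5. Service 12; fixed 12; total 24.
{North, South}: service 21 + fixed 6 = 27
{South, East}: #1→East 9, #2→South 5, #3→South 2, #4→East 4. Service 20; fixed 8; total 28.
{North, South, East, West}: #1→West 3, #2→North 2, #3→South 2, #4→East 4. Service 11; fixed 18; total 29.
(All 15 nonempty subsets were checked; North, South and West is lowest.)

Minimum total cost: 24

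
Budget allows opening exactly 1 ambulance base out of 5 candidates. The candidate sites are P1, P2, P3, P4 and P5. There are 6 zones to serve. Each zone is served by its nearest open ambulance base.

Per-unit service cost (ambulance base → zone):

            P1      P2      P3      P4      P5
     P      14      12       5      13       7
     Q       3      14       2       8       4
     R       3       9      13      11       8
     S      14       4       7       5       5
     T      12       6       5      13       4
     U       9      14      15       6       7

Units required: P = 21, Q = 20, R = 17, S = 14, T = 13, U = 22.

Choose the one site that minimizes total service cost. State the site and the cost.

Choose P5 only; total service cost 639.

With exactly 1 open, each zone uses its cheapest among the chosen.
{P5}: P→P5 7·21=147, Q→P5 4·20=80, R→P5 8·17=136, S→P5 5·14=70, T→P5 4·13=52, U→P5 7·22=154. Service cost 639.
{P3}: service cost 859
{P1}: service cost 955
Among all 5 size-1 choices, {P5} is lowest.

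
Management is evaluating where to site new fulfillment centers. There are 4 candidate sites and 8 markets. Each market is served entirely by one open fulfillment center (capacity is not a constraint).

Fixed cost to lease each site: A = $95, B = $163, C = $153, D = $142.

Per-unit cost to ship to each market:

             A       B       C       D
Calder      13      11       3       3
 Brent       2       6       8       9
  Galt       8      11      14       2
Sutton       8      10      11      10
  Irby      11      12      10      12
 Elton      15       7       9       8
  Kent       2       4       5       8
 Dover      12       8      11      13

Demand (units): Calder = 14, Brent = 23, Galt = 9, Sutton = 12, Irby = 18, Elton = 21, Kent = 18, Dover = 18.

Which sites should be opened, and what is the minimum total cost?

For any fixed open set, each market goes to its cheapest open site; total = fixed + service.
{A, D}: Calder→D 3·14=42, Brent→A 2·23=46, Galt→D 2·9=18, Sutton→A 8·12=96, Irby→A 11·18=198, Elton→D 8·21=168, Kent→A 2·18=36, Dover→A 12·18=216. Service 820; fixed 237; total 1057.
{A, C}: service 859 + fixed 248 = 1107
{A, B, D}: service 727 + fixed 400 = 1127
{A, B, C, D}: Calder→C 3·14=42, Brent→A 2·23=46, Galt→D 2·9=18, Sutton→A 8·12=96, Irby→C 10·18=180, Elton→B 7·21=147, Kent→A 2·18=36, Dover→B 8·18=144. Service 709; fixed 553; total 1262.
No other subset beats 1057.

Open A and D; minimum total cost 1057.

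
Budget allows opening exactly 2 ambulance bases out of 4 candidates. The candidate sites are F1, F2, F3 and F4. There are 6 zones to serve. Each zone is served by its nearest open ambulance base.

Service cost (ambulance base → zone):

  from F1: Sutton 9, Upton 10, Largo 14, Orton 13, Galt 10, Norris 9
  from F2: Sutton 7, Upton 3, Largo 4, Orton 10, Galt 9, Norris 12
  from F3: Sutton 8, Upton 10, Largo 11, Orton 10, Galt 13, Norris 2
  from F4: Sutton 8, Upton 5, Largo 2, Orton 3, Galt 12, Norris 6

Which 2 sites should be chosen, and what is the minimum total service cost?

With exactly 2 open, each zone uses its cheapest among the chosen.
{F2, F4}: Sutton→F2 7, Upton→F2 3, Largo→F4 2, Orton→F4 3, Galt→F2 9, Norris→F4 6. Service cost 30.
{F3, F4}: service cost 32
{F1, F4}: service cost 34
Among all 6 size-2 choices, {F2, F4} is lowest.

Choose F2 and F4; total service cost 30.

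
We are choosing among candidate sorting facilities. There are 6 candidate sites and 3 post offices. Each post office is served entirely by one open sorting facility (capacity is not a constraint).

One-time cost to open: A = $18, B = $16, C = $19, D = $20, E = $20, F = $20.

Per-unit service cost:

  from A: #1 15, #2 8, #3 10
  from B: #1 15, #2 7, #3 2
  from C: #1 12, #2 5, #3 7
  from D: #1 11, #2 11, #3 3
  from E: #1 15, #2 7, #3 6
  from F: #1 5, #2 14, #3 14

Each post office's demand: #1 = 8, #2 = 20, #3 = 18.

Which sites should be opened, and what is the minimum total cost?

Open B, C and F; minimum total cost 231.

For any fixed open set, each post office goes to its cheapest open site; total = fixed + service.
{B, C, F}: #1→F 5·8=40, #2→C 5·20=100, #3→B 2·18=36. Service 176; fixed 55; total 231.
{A, B, C, F}: #1→F 5·8=40, #2→C 5·20=100, #3→B 2·18=36. Service 176; fixed 73; total 249.
{B, C, D, F}: service 176 + fixed 75 = 251
{A, B, C, D, E, F}: service 176 + fixed 113 = 289
No other subset beats 231.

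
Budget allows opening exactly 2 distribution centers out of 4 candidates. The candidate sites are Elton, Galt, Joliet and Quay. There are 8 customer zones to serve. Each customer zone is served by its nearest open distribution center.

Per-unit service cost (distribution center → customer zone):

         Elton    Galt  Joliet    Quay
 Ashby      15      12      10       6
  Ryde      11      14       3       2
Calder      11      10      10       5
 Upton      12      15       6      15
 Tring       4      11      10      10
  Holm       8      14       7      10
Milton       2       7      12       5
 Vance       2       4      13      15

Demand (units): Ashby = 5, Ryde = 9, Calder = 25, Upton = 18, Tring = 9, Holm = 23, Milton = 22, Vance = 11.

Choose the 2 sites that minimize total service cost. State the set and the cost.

With exactly 2 open, each customer zone uses its cheapest among the chosen.
{Elton, Quay}: Ashby→Quay 6·5=30, Ryde→Quay 2·9=18, Calder→Quay 5·25=125, Upton→Elton 12·18=216, Tring→Elton 4·9=36, Holm→Elton 8·23=184, Milton→Elton 2·22=44, Vance→Elton 2·11=22. Service cost 675.
{Elton, Joliet}: service cost 698
{Joliet, Quay}: service cost 785
Among all 6 size-2 choices, {Elton, Quay} is lowest.

Choose Elton and Quay; total service cost 675.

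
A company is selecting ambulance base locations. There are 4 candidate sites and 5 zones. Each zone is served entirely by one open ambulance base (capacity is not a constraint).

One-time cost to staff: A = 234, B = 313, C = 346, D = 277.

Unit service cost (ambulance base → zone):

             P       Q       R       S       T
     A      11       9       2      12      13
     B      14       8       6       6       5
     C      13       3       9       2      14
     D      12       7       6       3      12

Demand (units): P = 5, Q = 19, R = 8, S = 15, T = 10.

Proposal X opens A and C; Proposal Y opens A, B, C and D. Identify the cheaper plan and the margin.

Proposal X is cheaper by 510.

Proposal X: {A, C}: P→A 11·5=55, Q→C 3·19=57, R→A 2·8=16, S→C 2·15=30, T→A 13·10=130. Service 288; fixed 580; total 868.
Proposal Y: {A, B, C, D}: P→A 11·5=55, Q→C 3·19=57, R→A 2·8=16, S→C 2·15=30, T→B 5·10=50. Service 208; fixed 1170; total 1378.
Difference: |868 − 1378| = 510.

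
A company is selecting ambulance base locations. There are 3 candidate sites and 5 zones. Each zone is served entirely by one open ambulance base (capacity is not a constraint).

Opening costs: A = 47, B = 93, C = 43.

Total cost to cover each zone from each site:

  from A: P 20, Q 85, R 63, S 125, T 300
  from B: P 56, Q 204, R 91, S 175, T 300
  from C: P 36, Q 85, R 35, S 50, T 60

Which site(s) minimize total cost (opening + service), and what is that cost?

Open C only; minimum total cost 309.

For any fixed open set, each zone goes to its cheapest open site; total = fixed + service.
{C}: P→C 36, Q→C 85, R→C 35, S→C 50, T→C 60. Service 266; fixed 43; total 309.
{A, C}: service 250 + fixed 90 = 340
{B, C}: P→C 36, Q→C 85, R→C 35, S→C 50, T→C 60. Service 266; fixed 136; total 402.
{A, B, C}: P→A 20, Q→A 85, R→C 35, S→C 50, T→C 60. Service 250; fixed 183; total 433.
No other subset beats 309.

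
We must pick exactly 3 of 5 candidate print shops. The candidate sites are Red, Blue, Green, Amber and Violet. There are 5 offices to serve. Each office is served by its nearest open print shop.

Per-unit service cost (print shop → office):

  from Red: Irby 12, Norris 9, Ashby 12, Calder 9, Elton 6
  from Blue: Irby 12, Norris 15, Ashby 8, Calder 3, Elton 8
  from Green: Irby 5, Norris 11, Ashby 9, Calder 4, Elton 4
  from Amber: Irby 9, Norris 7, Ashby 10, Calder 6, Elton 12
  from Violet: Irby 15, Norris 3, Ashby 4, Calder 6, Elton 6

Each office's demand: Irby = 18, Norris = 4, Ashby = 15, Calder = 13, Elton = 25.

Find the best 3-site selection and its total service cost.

Choose Blue, Green and Violet; total service cost 301.

With exactly 3 open, each office uses its cheapest among the chosen.
{Blue, Green, Violet}: Irby→Green 5·18=90, Norris→Violet 3·4=12, Ashby→Violet 4·15=60, Calder→Blue 3·13=39, Elton→Green 4·25=100. Service cost 301.
{Red, Green, Violet}: service cost 314
{Green, Amber, Violet}: service cost 314
Among all 10 size-3 choices, {Blue, Green, Violet} is lowest.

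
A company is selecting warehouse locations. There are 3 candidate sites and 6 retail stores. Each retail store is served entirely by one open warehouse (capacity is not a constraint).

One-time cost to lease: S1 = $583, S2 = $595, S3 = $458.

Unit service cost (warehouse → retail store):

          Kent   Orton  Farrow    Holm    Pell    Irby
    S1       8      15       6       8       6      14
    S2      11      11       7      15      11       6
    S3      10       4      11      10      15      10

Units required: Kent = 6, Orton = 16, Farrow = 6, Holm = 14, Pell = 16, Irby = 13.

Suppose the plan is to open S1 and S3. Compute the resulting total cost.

Total cost: 1527

Each retail store is assigned to its cheapest site among the open ones.
{S1, S3}: Kent→S1 8·6=48, Orton→S3 4·16=64, Farrow→S1 6·6=36, Holm→S1 8·14=112, Pell→S1 6·16=96, Irby→S3 10·13=130. Service 486; fixed 1041; total 1527.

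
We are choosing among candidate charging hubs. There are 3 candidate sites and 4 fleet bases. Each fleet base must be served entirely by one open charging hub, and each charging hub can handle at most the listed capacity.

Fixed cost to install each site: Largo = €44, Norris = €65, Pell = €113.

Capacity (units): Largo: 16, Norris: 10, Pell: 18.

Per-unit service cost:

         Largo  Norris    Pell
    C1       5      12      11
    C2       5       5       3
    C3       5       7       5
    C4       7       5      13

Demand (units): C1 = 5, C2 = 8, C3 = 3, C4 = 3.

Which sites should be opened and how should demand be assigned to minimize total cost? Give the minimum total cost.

Minimum total cost: 204

Open {Largo, Norris}: C1→Largo 5·5=25, C2→Largo 5·8=40, C3→Largo 5·3=15, C4→Norris 5·3=15.
Loads: Largo carries 16/16, Norris carries 3/10. Service 95; fixed 109; total 204.
Next best feasible plan costs 210.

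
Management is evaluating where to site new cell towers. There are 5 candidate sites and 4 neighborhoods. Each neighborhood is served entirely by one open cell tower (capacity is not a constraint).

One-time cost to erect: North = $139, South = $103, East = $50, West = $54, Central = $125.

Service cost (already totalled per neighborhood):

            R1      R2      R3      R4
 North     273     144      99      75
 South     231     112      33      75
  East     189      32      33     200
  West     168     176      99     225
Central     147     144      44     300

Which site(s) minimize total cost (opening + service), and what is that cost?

For any fixed open set, each neighborhood goes to its cheapest open site; total = fixed + service.
{South, East}: R1→East 189, R2→East 32, R3→South 33, R4→South 75. Service 329; fixed 153; total 482.
{East}: R1→East 189, R2→East 32, R3→East 33, R4→East 200. Service 454; fixed 50; total 504.
{South, East, West}: service 308 + fixed 207 = 515
{North, South, East, West, Central}: service 287 + fixed 471 = 758
No other subset beats 482.

Open South and East; minimum total cost 482.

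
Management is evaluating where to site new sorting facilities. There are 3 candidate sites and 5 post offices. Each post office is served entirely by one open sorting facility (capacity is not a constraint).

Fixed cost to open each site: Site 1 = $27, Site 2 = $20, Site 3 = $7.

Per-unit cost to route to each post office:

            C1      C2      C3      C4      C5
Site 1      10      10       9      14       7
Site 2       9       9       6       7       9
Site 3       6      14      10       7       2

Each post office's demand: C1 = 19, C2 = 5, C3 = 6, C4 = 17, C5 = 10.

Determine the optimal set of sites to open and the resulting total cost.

For any fixed open set, each post office goes to its cheapest open site; total = fixed + service.
{Site 2, Site 3}: C1→Site 3 6·19=114, C2→Site 2 9·5=45, C3→Site 2 6·6=36, C4→Site 2 7·17=119, C5→Site 3 2·10=20. Service 334; fixed 27; total 361.
{Site 1, Site 2, Site 3}: C1→Site 3 6·19=114, C2→Site 2 9·5=45, C3→Site 2 6·6=36, C4→Site 2 7·17=119, C5→Site 3 2·10=20. Service 334; fixed 54; total 388.
{Site 3}: C1→Site 3 6·19=114, C2→Site 3 14·5=70, C3→Site 3 10·6=60, C4→Site 3 7·17=119, C5→Site 3 2·10=20. Service 383; fixed 7; total 390.
No other subset beats 361.

Open Site 2 and Site 3; minimum total cost 361.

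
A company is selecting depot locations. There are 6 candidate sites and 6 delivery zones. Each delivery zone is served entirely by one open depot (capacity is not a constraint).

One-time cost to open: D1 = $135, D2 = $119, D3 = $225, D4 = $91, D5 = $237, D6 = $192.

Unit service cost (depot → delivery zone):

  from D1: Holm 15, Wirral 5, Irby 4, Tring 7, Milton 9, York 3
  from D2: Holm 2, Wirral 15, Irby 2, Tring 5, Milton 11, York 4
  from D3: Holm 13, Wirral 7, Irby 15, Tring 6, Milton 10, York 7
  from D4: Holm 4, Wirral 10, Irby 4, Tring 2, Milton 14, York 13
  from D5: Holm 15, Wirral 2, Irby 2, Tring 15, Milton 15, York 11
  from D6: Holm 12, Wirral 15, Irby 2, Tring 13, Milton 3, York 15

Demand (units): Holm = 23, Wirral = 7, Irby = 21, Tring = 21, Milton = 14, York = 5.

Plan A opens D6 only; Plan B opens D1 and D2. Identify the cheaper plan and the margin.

Plan A: {D6}: Holm→D6 12·23=276, Wirral→D6 15·7=105, Irby→D6 2·21=42, Tring→D6 13·21=273, Milton→D6 3·14=42, York→D6 15·5=75. Service 813; fixed 192; total 1005.
Plan B: {D1, D2}: Holm→D2 2·23=46, Wirral→D1 5·7=35, Irby→D2 2·21=42, Tring→D2 5·21=105, Milton→D1 9·14=126, York→D1 3·5=15. Service 369; fixed 254; total 623.
Difference: |1005 − 623| = 382.

Plan B is cheaper by 382.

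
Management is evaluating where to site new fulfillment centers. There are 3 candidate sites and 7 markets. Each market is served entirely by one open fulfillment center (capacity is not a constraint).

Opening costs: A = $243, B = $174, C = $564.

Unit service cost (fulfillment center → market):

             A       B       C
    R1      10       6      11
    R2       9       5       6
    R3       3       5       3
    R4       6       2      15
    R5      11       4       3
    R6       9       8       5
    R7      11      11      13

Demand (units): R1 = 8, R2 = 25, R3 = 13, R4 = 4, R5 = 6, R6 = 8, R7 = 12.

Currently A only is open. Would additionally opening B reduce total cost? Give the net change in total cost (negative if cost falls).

Current service cost with {A}: 638.
Adding B: each market re-picks its cheapest; new service cost 440, saving 198.
Extra fixed cost: 174. Net change = 174 − 198 = -24.
(Totals: 881 → 857.)

Yes — net change −24 (cost falls by 24).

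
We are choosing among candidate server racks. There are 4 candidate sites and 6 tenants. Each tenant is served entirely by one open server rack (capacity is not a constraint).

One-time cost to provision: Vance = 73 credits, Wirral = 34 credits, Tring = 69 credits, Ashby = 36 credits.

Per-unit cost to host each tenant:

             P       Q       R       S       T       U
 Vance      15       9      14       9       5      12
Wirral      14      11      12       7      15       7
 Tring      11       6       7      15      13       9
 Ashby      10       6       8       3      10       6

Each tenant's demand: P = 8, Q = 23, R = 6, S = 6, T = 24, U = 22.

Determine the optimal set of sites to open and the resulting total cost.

For any fixed open set, each tenant goes to its cheapest open site; total = fixed + service.
{Vance, Ashby}: P→Ashby 10·8=80, Q→Ashby 6·23=138, R→Ashby 8·6=48, S→Ashby 3·6=18, T→Vance 5·24=120, U→Ashby 6·22=132. Service 536; fixed 109; total 645.
{Vance, Wirral, Ashby}: P→Ashby 10·8=80, Q→Ashby 6·23=138, R→Ashby 8·6=48, S→Ashby 3·6=18, T→Vance 5·24=120, U→Ashby 6·22=132. Service 536; fixed 143; total 679.
{Ashby}: service 656 + fixed 36 = 692
{Vance, Wirral, Tring, Ashby}: service 530 + fixed 212 = 742
No other subset beats 645.

Open Vance and Ashby; minimum total cost 645.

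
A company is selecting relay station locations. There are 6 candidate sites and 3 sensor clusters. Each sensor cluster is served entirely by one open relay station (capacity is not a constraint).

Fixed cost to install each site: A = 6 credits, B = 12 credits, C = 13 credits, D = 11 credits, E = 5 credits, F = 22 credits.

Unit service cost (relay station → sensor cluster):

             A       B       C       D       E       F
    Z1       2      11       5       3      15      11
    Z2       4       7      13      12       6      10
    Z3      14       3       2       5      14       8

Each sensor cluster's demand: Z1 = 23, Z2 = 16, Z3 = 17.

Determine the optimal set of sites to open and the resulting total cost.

Open A and C; minimum total cost 163.

For any fixed open set, each sensor cluster goes to its cheapest open site; total = fixed + service.
{A, C}: Z1→A 2·23=46, Z2→A 4·16=64, Z3→C 2·17=34. Service 144; fixed 19; total 163.
{A, C, E}: service 144 + fixed 24 = 168
{A, C, D}: service 144 + fixed 30 = 174
{A, B, C, D, E, F}: service 144 + fixed 69 = 213
No other subset beats 163.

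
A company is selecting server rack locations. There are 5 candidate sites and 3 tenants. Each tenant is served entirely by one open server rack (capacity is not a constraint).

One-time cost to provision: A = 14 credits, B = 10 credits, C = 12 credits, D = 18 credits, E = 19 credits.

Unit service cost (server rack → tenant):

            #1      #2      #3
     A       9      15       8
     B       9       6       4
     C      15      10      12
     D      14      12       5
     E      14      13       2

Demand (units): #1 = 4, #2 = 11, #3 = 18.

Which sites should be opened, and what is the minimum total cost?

Open B and E; minimum total cost 167.

For any fixed open set, each tenant goes to its cheapest open site; total = fixed + service.
{B, E}: #1→B 9·4=36, #2→B 6·11=66, #3→E 2·18=36. Service 138; fixed 29; total 167.
{B, C, E}: #1→B 9·4=36, #2→B 6·11=66, #3→E 2·18=36. Service 138; fixed 41; total 179.
{A, B, E}: service 138 + fixed 43 = 181
{A, B, C, D, E}: #1→A 9·4=36, #2→B 6·11=66, #3→E 2·18=36. Service 138; fixed 73; total 211.
No other subset beats 167.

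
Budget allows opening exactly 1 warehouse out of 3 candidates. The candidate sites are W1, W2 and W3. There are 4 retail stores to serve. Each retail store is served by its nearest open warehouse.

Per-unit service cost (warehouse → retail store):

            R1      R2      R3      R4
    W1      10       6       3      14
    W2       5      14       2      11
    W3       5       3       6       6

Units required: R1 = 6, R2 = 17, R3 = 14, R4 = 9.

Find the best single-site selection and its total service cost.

With exactly 1 open, each retail store uses its cheapest among the chosen.
{W3}: R1→W3 5·6=30, R2→W3 3·17=51, R3→W3 6·14=84, R4→W3 6·9=54. Service cost 219.
{W1}: service cost 330
{W2}: service cost 395
Among all 3 size-1 choices, {W3} is lowest.

Choose W3 only; total service cost 219.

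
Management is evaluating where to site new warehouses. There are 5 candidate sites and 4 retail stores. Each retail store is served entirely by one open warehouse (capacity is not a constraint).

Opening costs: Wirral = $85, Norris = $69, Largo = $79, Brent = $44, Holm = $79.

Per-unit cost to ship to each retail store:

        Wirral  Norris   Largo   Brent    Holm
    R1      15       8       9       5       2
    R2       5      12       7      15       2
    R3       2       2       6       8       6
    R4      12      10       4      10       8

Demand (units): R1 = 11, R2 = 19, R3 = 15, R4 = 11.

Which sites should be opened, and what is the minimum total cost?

For any fixed open set, each retail store goes to its cheapest open site; total = fixed + service.
{Holm}: R1→Holm 2·11=22, R2→Holm 2·19=38, R3→Holm 6·15=90, R4→Holm 8·11=88. Service 238; fixed 79; total 317.
{Norris, Holm}: R1→Holm 2·11=22, R2→Holm 2·19=38, R3→Norris 2·15=30, R4→Holm 8·11=88. Service 178; fixed 148; total 326.
{Wirral, Holm}: service 178 + fixed 164 = 342
{Wirral, Norris, Largo, Brent, Holm}: service 134 + fixed 356 = 490
No other subset beats 317.

Open Holm only; minimum total cost 317.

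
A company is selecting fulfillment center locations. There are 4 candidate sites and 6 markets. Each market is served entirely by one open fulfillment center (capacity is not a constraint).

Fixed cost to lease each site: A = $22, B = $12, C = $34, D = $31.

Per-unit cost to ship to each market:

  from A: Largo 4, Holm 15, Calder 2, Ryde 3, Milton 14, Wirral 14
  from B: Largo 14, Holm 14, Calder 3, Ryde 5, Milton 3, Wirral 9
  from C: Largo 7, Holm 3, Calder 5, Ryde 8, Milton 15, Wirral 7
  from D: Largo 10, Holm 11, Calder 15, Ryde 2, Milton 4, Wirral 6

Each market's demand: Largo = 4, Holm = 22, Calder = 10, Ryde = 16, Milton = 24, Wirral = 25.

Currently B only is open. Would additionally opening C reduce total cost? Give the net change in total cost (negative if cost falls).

Current service cost with {B}: 771.
Adding C: each market re-picks its cheapest; new service cost 451, saving 320.
Extra fixed cost: 34. Net change = 34 − 320 = -286.
(Totals: 783 → 497.)

Yes — net change −286 (cost falls by 286).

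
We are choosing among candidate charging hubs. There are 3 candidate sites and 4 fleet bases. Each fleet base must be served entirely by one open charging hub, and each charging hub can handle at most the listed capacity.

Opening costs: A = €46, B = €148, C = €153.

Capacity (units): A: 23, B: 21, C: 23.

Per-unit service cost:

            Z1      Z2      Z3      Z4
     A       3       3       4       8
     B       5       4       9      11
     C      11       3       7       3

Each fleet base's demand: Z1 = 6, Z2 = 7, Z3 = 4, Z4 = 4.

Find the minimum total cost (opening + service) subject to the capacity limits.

Open {A}: Z1→A 3·6=18, Z2→A 3·7=21, Z3→A 4·4=16, Z4→A 8·4=32.
Loads: A carries 21/23. Service 87; fixed 46; total 133.
Next best feasible plan costs 266.

Minimum total cost: 133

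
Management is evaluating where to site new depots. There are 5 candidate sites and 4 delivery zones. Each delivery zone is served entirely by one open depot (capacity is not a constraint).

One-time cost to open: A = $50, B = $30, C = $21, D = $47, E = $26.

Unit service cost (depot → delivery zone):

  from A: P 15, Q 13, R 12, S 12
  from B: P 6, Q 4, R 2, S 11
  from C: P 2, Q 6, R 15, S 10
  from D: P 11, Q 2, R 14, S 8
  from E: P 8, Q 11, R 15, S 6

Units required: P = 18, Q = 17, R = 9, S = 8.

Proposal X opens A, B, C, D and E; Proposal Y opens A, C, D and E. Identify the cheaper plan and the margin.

Proposal X: {A, B, C, D, E}: P→C 2·18=36, Q→D 2·17=34, R→B 2·9=18, S→E 6·8=48. Service 136; fixed 174; total 310.
Proposal Y: {A, C, D, E}: P→C 2·18=36, Q→D 2·17=34, R→A 12·9=108, S→E 6·8=48. Service 226; fixed 144; total 370.
Difference: |310 − 370| = 60.

Proposal X is cheaper by 60.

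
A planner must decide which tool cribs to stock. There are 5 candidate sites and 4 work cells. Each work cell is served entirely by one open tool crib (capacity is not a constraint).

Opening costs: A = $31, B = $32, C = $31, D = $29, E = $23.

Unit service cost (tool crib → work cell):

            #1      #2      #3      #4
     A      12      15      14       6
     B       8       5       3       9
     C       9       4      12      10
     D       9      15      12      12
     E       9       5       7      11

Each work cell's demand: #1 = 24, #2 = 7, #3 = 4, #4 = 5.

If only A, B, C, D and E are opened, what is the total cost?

Total cost: 408

Each work cell is assigned to its cheapest site among the open ones.
{A, B, C, D, E}: #1→B 8·24=192, #2→C 4·7=28, #3→B 3·4=12, #4→A 6·5=30. Service 262; fixed 146; total 408.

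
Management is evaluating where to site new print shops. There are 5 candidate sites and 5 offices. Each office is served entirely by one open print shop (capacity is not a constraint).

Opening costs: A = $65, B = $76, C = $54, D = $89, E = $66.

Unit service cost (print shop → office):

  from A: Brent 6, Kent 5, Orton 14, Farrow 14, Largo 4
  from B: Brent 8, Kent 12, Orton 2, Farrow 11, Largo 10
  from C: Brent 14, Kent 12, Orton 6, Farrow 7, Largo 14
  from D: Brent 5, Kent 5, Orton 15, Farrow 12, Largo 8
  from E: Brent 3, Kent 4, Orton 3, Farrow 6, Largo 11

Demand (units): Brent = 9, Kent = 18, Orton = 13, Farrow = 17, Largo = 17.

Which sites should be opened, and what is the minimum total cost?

For any fixed open set, each office goes to its cheapest open site; total = fixed + service.
{A, E}: Brent→E 3·9=27, Kent→E 4·18=72, Orton→E 3·13=39, Farrow→E 6·17=102, Largo→A 4·17=68. Service 308; fixed 131; total 439.
{A, C, E}: service 308 + fixed 185 = 493
{E}: service 427 + fixed 66 = 493
{A, B, C, D, E}: service 295 + fixed 350 = 645
No other subset beats 439.

Open A and E; minimum total cost 439.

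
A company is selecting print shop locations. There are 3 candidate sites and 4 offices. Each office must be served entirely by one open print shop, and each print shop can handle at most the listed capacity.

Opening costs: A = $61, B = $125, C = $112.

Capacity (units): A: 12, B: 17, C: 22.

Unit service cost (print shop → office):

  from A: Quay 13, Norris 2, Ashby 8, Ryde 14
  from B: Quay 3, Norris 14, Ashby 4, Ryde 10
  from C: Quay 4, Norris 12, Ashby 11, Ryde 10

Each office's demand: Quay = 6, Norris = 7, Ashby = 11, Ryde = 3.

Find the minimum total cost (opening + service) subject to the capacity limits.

Minimum total cost: 304

Open {A, B}: Quay→B 3·6=18, Norris→A 2·7=14, Ashby→B 4·11=44, Ryde→A 14·3=42.
Loads: A carries 10/12, B carries 17/17. Service 118; fixed 186; total 304.
Next best feasible plan costs 362.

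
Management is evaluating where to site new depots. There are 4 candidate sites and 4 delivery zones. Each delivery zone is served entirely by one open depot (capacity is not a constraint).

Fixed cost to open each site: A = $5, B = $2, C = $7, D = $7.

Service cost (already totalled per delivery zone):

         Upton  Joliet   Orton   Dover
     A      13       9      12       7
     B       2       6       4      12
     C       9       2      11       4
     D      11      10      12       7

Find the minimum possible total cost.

For any fixed open set, each delivery zone goes to its cheapest open site; total = fixed + service.
{B, C}: Upton→B 2, Joliet→C 2, Orton→B 4, Dover→C 4. Service 12; fixed 9; total 21.
{A, B}: service 19 + fixed 7 = 26
{A, B, C}: service 12 + fixed 14 = 26
{A, B, C, D}: Upton→B 2, Joliet→C 2, Orton→B 4, Dover→C 4. Service 12; fixed 21; total 33.
No other subset beats 21.

Minimum total cost: 21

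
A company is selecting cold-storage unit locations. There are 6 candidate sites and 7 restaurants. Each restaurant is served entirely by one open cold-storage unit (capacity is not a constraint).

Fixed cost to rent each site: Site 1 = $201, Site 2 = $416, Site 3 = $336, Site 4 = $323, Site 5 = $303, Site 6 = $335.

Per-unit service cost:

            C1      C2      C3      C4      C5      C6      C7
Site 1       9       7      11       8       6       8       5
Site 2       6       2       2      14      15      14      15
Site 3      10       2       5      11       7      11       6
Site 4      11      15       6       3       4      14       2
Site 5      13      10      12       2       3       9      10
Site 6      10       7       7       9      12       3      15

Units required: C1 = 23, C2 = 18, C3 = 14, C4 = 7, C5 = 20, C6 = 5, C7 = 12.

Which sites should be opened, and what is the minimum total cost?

Open Site 1 only; minimum total cost 964.

For any fixed open set, each restaurant goes to its cheapest open site; total = fixed + service.
{Site 1}: C1→Site 1 9·23=207, C2→Site 1 7·18=126, C3→Site 1 11·14=154, C4→Site 1 8·7=56, C5→Site 1 6·20=120, C6→Site 1 8·5=40, C7→Site 1 5·12=60. Service 763; fixed 201; total 964.
{Site 3}: C1→Site 3 10·23=230, C2→Site 3 2·18=36, C3→Site 3 5·14=70, C4→Site 3 11·7=77, C5→Site 3 7·20=140, C6→Site 3 11·5=55, C7→Site 3 6·12=72. Service 680; fixed 336; total 1016.
{Site 1, Site 2}: service 478 + fixed 617 = 1095
{Site 1, Site 2, Site 3, Site 4, Site 5, Site 6}: C1→Site 2 6·23=138, C2→Site 2 2·18=36, C3→Site 2 2·14=28, C4→Site 5 2·7=14, C5→Site 5 3·20=60, C6→Site 6 3·5=15, C7→Site 4 2·12=24. Service 315; fixed 1914; total 2229.
No other subset beats 964.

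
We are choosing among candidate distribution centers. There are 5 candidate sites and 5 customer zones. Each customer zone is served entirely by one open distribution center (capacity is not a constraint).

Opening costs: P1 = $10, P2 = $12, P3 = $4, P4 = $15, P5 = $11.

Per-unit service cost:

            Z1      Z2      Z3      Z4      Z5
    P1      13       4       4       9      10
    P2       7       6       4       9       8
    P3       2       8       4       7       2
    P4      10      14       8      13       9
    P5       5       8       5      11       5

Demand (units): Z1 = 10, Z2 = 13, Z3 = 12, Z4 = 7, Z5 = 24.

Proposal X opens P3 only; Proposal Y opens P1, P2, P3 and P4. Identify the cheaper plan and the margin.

Proposal Y is cheaper by 15.

Proposal X: {P3}: Z1→P3 2·10=20, Z2→P3 8·13=104, Z3→P3 4·12=48, Z4→P3 7·7=49, Z5→P3 2·24=48. Service 269; fixed 4; total 273.
Proposal Y: {P1, P2, P3, P4}: Z1→P3 2·10=20, Z2→P1 4·13=52, Z3→P1 4·12=48, Z4→P3 7·7=49, Z5→P3 2·24=48. Service 217; fixed 41; total 258.
Difference: |273 − 258| = 15.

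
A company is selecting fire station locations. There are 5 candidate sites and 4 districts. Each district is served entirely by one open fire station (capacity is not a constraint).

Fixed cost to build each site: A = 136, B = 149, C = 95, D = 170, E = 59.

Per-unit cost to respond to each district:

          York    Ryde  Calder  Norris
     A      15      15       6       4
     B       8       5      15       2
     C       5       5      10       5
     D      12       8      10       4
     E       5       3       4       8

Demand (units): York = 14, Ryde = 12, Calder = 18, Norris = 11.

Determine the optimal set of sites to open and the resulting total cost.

For any fixed open set, each district goes to its cheapest open site; total = fixed + service.
{E}: York→E 5·14=70, Ryde→E 3·12=36, Calder→E 4·18=72, Norris→E 8·11=88. Service 266; fixed 59; total 325.
{C, E}: service 233 + fixed 154 = 387
{B, E}: service 200 + fixed 208 = 408
{A, B, C, D, E}: York→C 5·14=70, Ryde→E 3·12=36, Calder→E 4·18=72, Norris→B 2·11=22. Service 200; fixed 609; total 809.
No other subset beats 325.

Open E only; minimum total cost 325.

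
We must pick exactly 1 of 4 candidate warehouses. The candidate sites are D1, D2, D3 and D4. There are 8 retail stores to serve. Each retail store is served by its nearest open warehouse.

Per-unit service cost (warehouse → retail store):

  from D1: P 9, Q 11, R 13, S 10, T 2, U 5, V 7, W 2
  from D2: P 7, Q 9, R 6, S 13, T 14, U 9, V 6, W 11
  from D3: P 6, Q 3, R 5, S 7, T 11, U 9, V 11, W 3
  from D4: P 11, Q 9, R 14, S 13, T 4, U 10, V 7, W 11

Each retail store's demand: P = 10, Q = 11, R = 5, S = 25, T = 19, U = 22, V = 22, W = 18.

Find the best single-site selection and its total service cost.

Choose D1 only; total service cost 864.

With exactly 1 open, each retail store uses its cheapest among the chosen.
{D1}: P→D1 9·10=90, Q→D1 11·11=121, R→D1 13·5=65, S→D1 10·25=250, T→D1 2·19=38, U→D1 5·22=110, V→D1 7·22=154, W→D1 2·18=36. Service cost 864.
{D3}: service cost 996
{D4}: service cost 1252
Among all 4 size-1 choices, {D1} is lowest.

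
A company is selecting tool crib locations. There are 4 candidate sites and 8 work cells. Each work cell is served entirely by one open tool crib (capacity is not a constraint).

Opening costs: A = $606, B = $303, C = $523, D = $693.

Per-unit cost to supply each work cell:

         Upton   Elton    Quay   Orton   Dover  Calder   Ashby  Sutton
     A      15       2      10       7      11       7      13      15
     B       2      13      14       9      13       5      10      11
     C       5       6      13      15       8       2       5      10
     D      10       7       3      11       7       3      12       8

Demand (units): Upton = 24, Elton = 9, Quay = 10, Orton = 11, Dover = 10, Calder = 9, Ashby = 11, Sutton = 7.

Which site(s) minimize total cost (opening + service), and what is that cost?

Open B only; minimum total cost 1069.

For any fixed open set, each work cell goes to its cheapest open site; total = fixed + service.
{B}: Upton→B 2·24=48, Elton→B 13·9=117, Quay→B 14·10=140, Orton→B 9·11=99, Dover→B 13·10=130, Calder→B 5·9=45, Ashby→B 10·11=110, Sutton→B 11·7=77. Service 766; fixed 303; total 1069.
{C}: service 692 + fixed 523 = 1215
{B, C}: service 554 + fixed 826 = 1380
{A, B, C, D}: service 372 + fixed 2125 = 2497
(All 15 nonempty subsets were checked; B only is lowest.)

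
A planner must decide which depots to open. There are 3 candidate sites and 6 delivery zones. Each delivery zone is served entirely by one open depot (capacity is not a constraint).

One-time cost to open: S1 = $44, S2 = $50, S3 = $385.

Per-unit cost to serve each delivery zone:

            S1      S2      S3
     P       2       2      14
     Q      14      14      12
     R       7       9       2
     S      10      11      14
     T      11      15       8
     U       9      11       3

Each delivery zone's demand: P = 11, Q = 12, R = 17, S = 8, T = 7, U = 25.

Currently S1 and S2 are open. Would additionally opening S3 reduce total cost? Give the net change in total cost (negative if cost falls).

No — net change +105 (cost rises by 105).

Current service cost with {S1, S2}: 691.
Adding S3: each delivery zone re-picks its cheapest; new service cost 411, saving 280.
Extra fixed cost: 385. Net change = 385 − 280 = 105.
(Totals: 785 → 890.)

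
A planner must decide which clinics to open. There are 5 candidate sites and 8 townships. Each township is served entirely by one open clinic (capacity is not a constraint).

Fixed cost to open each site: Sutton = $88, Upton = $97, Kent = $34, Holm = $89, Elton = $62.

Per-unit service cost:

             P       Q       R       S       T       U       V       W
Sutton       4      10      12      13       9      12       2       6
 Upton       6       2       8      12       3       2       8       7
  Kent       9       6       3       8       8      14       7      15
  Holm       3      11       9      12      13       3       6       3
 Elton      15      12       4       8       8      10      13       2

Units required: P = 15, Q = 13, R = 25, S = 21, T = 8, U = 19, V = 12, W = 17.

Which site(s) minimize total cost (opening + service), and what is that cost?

Open Upton, Kent and Holm; minimum total cost 719.

For any fixed open set, each township goes to its cheapest open site; total = fixed + service.
{Upton, Kent, Holm}: P→Holm 3·15=45, Q→Upton 2·13=26, R→Kent 3·25=75, S→Kent 8·21=168, T→Upton 3·8=24, U→Upton 2·19=38, V→Holm 6·12=72, W→Holm 3·17=51. Service 499; fixed 220; total 719.
{Sutton, Upton, Elton}: P→Sutton 4·15=60, Q→Upton 2·13=26, R→Elton 4·25=100, S→Elton 8·21=168, T→Upton 3·8=24, U→Upton 2·19=38, V→Sutton 2·12=24, W→Elton 2·17=34. Service 474; fixed 247; total 721.
{Sutton, Upton, Kent, Elton}: service 449 + fixed 281 = 730
{Sutton, Upton, Kent, Holm, Elton}: P→Holm 3·15=45, Q→Upton 2·13=26, R→Kent 3·25=75, S→Kent 8·21=168, T→Upton 3·8=24, U→Upton 2·19=38, V→Sutton 2·12=24, W→Elton 2·17=34. Service 434; fixed 370; total 804.
No other subset beats 719.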